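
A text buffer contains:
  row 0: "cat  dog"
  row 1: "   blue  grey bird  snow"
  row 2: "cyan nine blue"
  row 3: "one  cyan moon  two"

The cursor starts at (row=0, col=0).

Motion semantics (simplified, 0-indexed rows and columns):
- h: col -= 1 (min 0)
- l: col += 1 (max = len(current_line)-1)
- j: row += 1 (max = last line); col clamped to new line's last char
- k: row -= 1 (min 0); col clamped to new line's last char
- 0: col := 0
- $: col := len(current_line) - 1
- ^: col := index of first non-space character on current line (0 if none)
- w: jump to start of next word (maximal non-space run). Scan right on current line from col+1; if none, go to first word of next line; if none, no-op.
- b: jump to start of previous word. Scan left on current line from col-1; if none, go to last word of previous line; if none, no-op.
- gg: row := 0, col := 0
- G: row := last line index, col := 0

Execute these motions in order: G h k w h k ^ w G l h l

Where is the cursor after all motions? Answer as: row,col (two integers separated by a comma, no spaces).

Answer: 3,1

Derivation:
After 1 (G): row=3 col=0 char='o'
After 2 (h): row=3 col=0 char='o'
After 3 (k): row=2 col=0 char='c'
After 4 (w): row=2 col=5 char='n'
After 5 (h): row=2 col=4 char='_'
After 6 (k): row=1 col=4 char='l'
After 7 (^): row=1 col=3 char='b'
After 8 (w): row=1 col=9 char='g'
After 9 (G): row=3 col=0 char='o'
After 10 (l): row=3 col=1 char='n'
After 11 (h): row=3 col=0 char='o'
After 12 (l): row=3 col=1 char='n'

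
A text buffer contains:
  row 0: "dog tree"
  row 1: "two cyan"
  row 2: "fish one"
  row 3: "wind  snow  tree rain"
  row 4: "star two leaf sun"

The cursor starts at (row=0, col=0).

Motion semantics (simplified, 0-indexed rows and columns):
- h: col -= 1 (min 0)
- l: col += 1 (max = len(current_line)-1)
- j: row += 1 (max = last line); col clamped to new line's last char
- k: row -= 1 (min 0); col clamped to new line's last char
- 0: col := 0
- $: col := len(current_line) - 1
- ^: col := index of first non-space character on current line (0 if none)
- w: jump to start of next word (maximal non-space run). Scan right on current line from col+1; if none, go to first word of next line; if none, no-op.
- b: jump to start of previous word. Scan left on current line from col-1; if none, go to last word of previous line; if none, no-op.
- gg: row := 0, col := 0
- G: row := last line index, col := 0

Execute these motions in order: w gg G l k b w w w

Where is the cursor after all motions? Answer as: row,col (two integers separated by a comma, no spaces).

Answer: 3,17

Derivation:
After 1 (w): row=0 col=4 char='t'
After 2 (gg): row=0 col=0 char='d'
After 3 (G): row=4 col=0 char='s'
After 4 (l): row=4 col=1 char='t'
After 5 (k): row=3 col=1 char='i'
After 6 (b): row=3 col=0 char='w'
After 7 (w): row=3 col=6 char='s'
After 8 (w): row=3 col=12 char='t'
After 9 (w): row=3 col=17 char='r'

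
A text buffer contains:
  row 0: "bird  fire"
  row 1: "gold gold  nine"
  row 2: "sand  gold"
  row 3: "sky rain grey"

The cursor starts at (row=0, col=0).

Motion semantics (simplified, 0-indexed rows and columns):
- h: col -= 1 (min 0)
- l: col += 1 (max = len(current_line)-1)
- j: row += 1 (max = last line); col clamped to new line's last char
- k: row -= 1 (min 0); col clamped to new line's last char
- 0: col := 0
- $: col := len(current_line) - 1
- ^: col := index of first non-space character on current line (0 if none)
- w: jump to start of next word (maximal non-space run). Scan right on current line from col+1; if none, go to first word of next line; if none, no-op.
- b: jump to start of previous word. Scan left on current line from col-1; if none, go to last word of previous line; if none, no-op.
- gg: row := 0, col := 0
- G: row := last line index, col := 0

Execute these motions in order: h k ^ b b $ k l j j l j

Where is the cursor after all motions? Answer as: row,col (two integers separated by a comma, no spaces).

After 1 (h): row=0 col=0 char='b'
After 2 (k): row=0 col=0 char='b'
After 3 (^): row=0 col=0 char='b'
After 4 (b): row=0 col=0 char='b'
After 5 (b): row=0 col=0 char='b'
After 6 ($): row=0 col=9 char='e'
After 7 (k): row=0 col=9 char='e'
After 8 (l): row=0 col=9 char='e'
After 9 (j): row=1 col=9 char='_'
After 10 (j): row=2 col=9 char='d'
After 11 (l): row=2 col=9 char='d'
After 12 (j): row=3 col=9 char='g'

Answer: 3,9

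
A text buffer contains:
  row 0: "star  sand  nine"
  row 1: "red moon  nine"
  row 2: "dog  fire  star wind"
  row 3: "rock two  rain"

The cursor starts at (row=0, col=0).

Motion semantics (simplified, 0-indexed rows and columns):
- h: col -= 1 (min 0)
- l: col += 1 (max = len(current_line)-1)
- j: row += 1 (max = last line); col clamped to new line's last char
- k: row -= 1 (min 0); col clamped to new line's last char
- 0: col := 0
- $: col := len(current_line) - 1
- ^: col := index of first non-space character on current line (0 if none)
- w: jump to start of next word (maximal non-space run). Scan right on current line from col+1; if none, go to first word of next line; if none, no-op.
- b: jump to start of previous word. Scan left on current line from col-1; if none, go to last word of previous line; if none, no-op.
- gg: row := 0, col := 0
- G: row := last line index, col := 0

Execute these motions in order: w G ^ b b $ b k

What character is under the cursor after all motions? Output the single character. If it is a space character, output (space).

Answer: e

Derivation:
After 1 (w): row=0 col=6 char='s'
After 2 (G): row=3 col=0 char='r'
After 3 (^): row=3 col=0 char='r'
After 4 (b): row=2 col=16 char='w'
After 5 (b): row=2 col=11 char='s'
After 6 ($): row=2 col=19 char='d'
After 7 (b): row=2 col=16 char='w'
After 8 (k): row=1 col=13 char='e'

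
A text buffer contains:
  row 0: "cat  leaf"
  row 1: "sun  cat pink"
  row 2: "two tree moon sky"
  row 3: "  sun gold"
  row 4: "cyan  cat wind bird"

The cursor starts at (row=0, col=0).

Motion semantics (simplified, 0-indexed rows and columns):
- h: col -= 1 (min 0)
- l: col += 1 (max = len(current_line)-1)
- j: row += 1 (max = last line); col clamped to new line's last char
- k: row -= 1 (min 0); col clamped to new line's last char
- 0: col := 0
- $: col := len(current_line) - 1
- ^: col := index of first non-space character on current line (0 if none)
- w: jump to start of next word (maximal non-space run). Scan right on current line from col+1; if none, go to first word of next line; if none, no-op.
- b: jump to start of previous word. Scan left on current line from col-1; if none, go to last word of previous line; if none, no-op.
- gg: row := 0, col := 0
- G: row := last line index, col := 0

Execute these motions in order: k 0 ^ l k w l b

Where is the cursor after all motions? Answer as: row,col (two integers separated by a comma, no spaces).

Answer: 0,5

Derivation:
After 1 (k): row=0 col=0 char='c'
After 2 (0): row=0 col=0 char='c'
After 3 (^): row=0 col=0 char='c'
After 4 (l): row=0 col=1 char='a'
After 5 (k): row=0 col=1 char='a'
After 6 (w): row=0 col=5 char='l'
After 7 (l): row=0 col=6 char='e'
After 8 (b): row=0 col=5 char='l'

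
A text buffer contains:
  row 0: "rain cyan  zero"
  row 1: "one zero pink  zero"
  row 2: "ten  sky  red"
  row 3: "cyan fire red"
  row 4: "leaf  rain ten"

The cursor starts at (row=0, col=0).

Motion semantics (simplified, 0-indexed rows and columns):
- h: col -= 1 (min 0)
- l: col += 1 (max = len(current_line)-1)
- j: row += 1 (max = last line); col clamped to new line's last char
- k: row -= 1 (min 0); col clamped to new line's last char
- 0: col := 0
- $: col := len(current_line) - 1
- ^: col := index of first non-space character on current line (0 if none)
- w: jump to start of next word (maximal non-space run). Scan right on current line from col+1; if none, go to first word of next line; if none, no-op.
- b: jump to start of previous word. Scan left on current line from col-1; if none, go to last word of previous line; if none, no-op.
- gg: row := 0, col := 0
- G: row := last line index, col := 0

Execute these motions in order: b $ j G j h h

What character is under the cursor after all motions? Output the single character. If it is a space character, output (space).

After 1 (b): row=0 col=0 char='r'
After 2 ($): row=0 col=14 char='o'
After 3 (j): row=1 col=14 char='_'
After 4 (G): row=4 col=0 char='l'
After 5 (j): row=4 col=0 char='l'
After 6 (h): row=4 col=0 char='l'
After 7 (h): row=4 col=0 char='l'

Answer: l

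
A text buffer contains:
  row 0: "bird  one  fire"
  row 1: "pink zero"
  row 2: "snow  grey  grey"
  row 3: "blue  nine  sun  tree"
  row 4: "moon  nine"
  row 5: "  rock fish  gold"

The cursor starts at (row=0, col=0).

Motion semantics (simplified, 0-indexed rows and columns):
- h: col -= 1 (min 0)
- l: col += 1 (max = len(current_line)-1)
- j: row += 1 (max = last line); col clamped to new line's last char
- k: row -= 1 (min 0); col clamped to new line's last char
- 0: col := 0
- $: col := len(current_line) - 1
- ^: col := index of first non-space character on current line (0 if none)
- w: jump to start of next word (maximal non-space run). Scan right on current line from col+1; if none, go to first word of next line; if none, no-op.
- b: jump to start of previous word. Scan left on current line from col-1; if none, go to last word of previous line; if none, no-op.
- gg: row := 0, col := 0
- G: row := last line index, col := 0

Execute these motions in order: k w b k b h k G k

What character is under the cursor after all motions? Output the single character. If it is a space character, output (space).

After 1 (k): row=0 col=0 char='b'
After 2 (w): row=0 col=6 char='o'
After 3 (b): row=0 col=0 char='b'
After 4 (k): row=0 col=0 char='b'
After 5 (b): row=0 col=0 char='b'
After 6 (h): row=0 col=0 char='b'
After 7 (k): row=0 col=0 char='b'
After 8 (G): row=5 col=0 char='_'
After 9 (k): row=4 col=0 char='m'

Answer: m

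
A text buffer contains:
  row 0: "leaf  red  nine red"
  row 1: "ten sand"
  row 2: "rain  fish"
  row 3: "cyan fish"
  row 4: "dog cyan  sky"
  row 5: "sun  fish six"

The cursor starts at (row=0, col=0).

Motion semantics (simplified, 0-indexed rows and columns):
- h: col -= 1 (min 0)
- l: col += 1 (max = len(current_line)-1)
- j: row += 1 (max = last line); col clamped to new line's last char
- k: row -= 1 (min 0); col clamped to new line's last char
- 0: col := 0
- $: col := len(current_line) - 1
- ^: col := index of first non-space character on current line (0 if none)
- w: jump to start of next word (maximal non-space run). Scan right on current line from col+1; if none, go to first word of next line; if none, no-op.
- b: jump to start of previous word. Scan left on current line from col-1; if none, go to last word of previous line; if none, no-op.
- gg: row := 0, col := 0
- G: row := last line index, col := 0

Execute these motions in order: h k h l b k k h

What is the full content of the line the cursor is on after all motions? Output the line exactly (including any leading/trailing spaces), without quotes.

After 1 (h): row=0 col=0 char='l'
After 2 (k): row=0 col=0 char='l'
After 3 (h): row=0 col=0 char='l'
After 4 (l): row=0 col=1 char='e'
After 5 (b): row=0 col=0 char='l'
After 6 (k): row=0 col=0 char='l'
After 7 (k): row=0 col=0 char='l'
After 8 (h): row=0 col=0 char='l'

Answer: leaf  red  nine red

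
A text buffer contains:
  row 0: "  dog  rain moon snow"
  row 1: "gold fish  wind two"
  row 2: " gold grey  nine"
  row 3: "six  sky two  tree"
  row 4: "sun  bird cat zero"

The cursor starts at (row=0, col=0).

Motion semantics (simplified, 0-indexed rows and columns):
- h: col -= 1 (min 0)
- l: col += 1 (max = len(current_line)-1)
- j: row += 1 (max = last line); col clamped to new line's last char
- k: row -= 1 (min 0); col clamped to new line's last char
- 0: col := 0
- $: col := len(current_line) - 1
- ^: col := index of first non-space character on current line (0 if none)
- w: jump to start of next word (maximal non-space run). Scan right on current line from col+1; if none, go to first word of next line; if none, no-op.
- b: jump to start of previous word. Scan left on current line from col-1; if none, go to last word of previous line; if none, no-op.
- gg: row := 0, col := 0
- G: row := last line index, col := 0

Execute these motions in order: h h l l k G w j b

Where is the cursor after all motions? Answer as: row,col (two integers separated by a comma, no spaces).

After 1 (h): row=0 col=0 char='_'
After 2 (h): row=0 col=0 char='_'
After 3 (l): row=0 col=1 char='_'
After 4 (l): row=0 col=2 char='d'
After 5 (k): row=0 col=2 char='d'
After 6 (G): row=4 col=0 char='s'
After 7 (w): row=4 col=5 char='b'
After 8 (j): row=4 col=5 char='b'
After 9 (b): row=4 col=0 char='s'

Answer: 4,0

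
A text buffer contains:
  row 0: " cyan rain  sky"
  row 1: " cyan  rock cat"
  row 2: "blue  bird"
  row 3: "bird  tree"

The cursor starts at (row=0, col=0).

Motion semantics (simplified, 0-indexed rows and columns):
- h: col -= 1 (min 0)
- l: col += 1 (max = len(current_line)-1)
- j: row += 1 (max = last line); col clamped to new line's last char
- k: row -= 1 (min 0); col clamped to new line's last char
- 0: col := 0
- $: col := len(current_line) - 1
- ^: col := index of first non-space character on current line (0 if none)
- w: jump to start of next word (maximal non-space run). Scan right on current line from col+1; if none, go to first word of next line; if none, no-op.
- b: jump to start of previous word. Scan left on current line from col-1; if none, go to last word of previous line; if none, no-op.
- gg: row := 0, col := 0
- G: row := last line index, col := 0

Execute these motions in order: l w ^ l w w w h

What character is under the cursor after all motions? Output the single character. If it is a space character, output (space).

After 1 (l): row=0 col=1 char='c'
After 2 (w): row=0 col=6 char='r'
After 3 (^): row=0 col=1 char='c'
After 4 (l): row=0 col=2 char='y'
After 5 (w): row=0 col=6 char='r'
After 6 (w): row=0 col=12 char='s'
After 7 (w): row=1 col=1 char='c'
After 8 (h): row=1 col=0 char='_'

Answer: (space)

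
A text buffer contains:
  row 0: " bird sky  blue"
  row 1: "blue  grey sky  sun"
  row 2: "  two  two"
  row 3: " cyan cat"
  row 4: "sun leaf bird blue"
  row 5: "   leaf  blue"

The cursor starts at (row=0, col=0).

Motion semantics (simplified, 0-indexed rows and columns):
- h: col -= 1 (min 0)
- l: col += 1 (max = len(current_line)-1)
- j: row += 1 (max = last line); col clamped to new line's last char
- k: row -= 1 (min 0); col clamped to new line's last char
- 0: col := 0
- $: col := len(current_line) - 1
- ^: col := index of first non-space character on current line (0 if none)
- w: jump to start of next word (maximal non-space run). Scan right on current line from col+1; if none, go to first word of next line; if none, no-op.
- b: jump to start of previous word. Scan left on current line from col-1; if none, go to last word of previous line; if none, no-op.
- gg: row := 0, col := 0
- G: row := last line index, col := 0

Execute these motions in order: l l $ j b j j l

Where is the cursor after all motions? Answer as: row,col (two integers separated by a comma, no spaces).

Answer: 3,8

Derivation:
After 1 (l): row=0 col=1 char='b'
After 2 (l): row=0 col=2 char='i'
After 3 ($): row=0 col=14 char='e'
After 4 (j): row=1 col=14 char='_'
After 5 (b): row=1 col=11 char='s'
After 6 (j): row=2 col=9 char='o'
After 7 (j): row=3 col=8 char='t'
After 8 (l): row=3 col=8 char='t'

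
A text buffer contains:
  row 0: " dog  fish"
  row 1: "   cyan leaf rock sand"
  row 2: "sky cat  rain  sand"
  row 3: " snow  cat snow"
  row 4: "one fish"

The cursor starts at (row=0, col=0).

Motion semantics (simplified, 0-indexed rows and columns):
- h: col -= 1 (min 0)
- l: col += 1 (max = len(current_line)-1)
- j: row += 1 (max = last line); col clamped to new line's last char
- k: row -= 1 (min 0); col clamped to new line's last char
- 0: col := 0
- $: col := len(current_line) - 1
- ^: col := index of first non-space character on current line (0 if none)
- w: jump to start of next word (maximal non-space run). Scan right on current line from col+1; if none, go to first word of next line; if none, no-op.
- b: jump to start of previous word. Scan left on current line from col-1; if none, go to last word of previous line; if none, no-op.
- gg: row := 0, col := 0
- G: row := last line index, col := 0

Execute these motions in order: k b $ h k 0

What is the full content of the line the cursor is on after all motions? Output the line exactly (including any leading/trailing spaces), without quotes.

Answer:  dog  fish

Derivation:
After 1 (k): row=0 col=0 char='_'
After 2 (b): row=0 col=0 char='_'
After 3 ($): row=0 col=9 char='h'
After 4 (h): row=0 col=8 char='s'
After 5 (k): row=0 col=8 char='s'
After 6 (0): row=0 col=0 char='_'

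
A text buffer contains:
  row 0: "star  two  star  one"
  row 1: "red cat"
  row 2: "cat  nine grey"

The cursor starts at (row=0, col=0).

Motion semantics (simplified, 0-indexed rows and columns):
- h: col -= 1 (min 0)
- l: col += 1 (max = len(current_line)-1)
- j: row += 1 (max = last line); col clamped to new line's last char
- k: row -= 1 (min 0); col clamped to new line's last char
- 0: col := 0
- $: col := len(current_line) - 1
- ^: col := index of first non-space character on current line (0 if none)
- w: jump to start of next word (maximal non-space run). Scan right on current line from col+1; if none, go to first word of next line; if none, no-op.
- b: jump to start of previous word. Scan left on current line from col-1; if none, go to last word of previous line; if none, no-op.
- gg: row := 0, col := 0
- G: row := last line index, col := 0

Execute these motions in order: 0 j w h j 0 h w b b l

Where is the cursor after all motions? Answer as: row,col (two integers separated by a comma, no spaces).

After 1 (0): row=0 col=0 char='s'
After 2 (j): row=1 col=0 char='r'
After 3 (w): row=1 col=4 char='c'
After 4 (h): row=1 col=3 char='_'
After 5 (j): row=2 col=3 char='_'
After 6 (0): row=2 col=0 char='c'
After 7 (h): row=2 col=0 char='c'
After 8 (w): row=2 col=5 char='n'
After 9 (b): row=2 col=0 char='c'
After 10 (b): row=1 col=4 char='c'
After 11 (l): row=1 col=5 char='a'

Answer: 1,5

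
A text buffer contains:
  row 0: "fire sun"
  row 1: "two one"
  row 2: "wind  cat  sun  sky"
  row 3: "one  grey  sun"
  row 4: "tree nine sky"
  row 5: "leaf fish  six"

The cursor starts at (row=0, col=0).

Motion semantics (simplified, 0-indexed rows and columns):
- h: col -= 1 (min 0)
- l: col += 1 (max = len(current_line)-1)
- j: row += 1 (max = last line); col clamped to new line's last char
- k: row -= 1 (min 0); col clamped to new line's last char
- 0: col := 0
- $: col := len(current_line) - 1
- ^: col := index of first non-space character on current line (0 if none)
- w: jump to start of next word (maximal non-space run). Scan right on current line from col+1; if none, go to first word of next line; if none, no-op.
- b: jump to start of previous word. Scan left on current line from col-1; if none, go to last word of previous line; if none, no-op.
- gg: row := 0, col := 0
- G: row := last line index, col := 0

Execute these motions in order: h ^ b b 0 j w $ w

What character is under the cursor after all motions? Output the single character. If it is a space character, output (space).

Answer: w

Derivation:
After 1 (h): row=0 col=0 char='f'
After 2 (^): row=0 col=0 char='f'
After 3 (b): row=0 col=0 char='f'
After 4 (b): row=0 col=0 char='f'
After 5 (0): row=0 col=0 char='f'
After 6 (j): row=1 col=0 char='t'
After 7 (w): row=1 col=4 char='o'
After 8 ($): row=1 col=6 char='e'
After 9 (w): row=2 col=0 char='w'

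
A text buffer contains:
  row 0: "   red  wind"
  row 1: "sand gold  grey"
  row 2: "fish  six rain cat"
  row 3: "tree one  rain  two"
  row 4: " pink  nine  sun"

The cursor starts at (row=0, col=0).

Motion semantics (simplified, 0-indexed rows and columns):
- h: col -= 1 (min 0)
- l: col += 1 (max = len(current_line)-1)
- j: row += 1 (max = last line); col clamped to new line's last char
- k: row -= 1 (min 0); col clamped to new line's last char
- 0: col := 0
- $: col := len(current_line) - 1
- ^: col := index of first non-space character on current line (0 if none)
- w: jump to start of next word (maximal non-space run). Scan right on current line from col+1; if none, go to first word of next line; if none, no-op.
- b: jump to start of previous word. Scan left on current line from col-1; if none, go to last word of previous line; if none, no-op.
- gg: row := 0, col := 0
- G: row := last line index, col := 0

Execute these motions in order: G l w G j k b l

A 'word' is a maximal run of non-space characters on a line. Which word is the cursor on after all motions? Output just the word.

Answer: cat

Derivation:
After 1 (G): row=4 col=0 char='_'
After 2 (l): row=4 col=1 char='p'
After 3 (w): row=4 col=7 char='n'
After 4 (G): row=4 col=0 char='_'
After 5 (j): row=4 col=0 char='_'
After 6 (k): row=3 col=0 char='t'
After 7 (b): row=2 col=15 char='c'
After 8 (l): row=2 col=16 char='a'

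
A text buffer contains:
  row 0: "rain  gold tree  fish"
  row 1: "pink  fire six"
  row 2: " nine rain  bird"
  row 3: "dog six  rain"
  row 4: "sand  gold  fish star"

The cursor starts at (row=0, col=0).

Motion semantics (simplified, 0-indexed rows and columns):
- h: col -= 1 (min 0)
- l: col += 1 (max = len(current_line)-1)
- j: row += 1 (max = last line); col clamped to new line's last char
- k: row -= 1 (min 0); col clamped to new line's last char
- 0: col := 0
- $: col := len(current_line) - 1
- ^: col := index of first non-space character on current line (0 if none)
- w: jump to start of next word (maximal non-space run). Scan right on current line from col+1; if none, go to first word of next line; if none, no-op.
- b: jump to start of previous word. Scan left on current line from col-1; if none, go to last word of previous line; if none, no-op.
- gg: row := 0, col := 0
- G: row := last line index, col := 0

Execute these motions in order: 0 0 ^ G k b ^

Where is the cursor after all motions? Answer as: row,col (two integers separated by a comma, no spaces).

After 1 (0): row=0 col=0 char='r'
After 2 (0): row=0 col=0 char='r'
After 3 (^): row=0 col=0 char='r'
After 4 (G): row=4 col=0 char='s'
After 5 (k): row=3 col=0 char='d'
After 6 (b): row=2 col=12 char='b'
After 7 (^): row=2 col=1 char='n'

Answer: 2,1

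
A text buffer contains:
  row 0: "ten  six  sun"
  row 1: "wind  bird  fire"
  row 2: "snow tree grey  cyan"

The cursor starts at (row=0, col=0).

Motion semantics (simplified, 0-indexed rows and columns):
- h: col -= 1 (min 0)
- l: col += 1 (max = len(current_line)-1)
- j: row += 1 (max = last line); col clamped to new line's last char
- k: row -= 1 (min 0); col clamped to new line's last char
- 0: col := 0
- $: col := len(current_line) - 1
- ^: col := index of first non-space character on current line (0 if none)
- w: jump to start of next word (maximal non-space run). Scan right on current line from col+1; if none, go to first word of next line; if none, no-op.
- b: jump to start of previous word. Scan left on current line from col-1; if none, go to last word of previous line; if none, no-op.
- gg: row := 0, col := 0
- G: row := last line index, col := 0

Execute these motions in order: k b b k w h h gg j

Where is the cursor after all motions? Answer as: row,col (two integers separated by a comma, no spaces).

After 1 (k): row=0 col=0 char='t'
After 2 (b): row=0 col=0 char='t'
After 3 (b): row=0 col=0 char='t'
After 4 (k): row=0 col=0 char='t'
After 5 (w): row=0 col=5 char='s'
After 6 (h): row=0 col=4 char='_'
After 7 (h): row=0 col=3 char='_'
After 8 (gg): row=0 col=0 char='t'
After 9 (j): row=1 col=0 char='w'

Answer: 1,0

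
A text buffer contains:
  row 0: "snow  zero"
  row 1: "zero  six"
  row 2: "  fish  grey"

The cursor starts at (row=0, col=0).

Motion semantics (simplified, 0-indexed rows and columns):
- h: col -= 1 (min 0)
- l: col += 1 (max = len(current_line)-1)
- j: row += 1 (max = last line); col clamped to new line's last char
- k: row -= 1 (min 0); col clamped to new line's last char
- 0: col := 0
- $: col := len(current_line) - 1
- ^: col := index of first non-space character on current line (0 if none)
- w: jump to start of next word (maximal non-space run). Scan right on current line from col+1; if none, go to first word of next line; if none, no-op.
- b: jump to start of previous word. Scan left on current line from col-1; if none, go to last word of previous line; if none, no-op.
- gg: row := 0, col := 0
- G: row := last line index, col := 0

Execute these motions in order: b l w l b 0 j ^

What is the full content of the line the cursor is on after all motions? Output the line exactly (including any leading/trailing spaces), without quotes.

After 1 (b): row=0 col=0 char='s'
After 2 (l): row=0 col=1 char='n'
After 3 (w): row=0 col=6 char='z'
After 4 (l): row=0 col=7 char='e'
After 5 (b): row=0 col=6 char='z'
After 6 (0): row=0 col=0 char='s'
After 7 (j): row=1 col=0 char='z'
After 8 (^): row=1 col=0 char='z'

Answer: zero  six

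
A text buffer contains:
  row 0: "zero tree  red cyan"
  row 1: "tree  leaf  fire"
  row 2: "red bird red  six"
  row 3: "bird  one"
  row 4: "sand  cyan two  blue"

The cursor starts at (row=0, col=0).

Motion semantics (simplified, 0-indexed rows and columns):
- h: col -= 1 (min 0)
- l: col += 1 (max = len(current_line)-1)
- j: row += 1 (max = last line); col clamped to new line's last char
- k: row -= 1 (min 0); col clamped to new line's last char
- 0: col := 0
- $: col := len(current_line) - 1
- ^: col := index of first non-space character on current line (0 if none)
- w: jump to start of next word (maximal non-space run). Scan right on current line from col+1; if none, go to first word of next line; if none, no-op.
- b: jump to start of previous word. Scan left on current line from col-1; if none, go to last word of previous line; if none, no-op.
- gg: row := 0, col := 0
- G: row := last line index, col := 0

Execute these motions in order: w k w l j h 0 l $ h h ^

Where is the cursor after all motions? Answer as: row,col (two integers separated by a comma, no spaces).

After 1 (w): row=0 col=5 char='t'
After 2 (k): row=0 col=5 char='t'
After 3 (w): row=0 col=11 char='r'
After 4 (l): row=0 col=12 char='e'
After 5 (j): row=1 col=12 char='f'
After 6 (h): row=1 col=11 char='_'
After 7 (0): row=1 col=0 char='t'
After 8 (l): row=1 col=1 char='r'
After 9 ($): row=1 col=15 char='e'
After 10 (h): row=1 col=14 char='r'
After 11 (h): row=1 col=13 char='i'
After 12 (^): row=1 col=0 char='t'

Answer: 1,0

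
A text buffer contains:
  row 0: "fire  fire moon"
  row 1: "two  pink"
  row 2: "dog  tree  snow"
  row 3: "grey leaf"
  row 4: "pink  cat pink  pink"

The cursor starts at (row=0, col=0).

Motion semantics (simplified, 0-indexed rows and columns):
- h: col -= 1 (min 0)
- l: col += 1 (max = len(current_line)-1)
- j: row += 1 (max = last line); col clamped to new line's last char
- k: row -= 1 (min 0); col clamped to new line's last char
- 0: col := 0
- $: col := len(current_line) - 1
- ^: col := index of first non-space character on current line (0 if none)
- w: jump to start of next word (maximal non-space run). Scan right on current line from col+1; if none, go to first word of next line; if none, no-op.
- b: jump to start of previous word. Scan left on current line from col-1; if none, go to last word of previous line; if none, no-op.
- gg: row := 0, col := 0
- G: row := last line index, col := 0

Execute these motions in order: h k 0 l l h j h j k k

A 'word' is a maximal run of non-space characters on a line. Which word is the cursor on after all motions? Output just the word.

Answer: fire

Derivation:
After 1 (h): row=0 col=0 char='f'
After 2 (k): row=0 col=0 char='f'
After 3 (0): row=0 col=0 char='f'
After 4 (l): row=0 col=1 char='i'
After 5 (l): row=0 col=2 char='r'
After 6 (h): row=0 col=1 char='i'
After 7 (j): row=1 col=1 char='w'
After 8 (h): row=1 col=0 char='t'
After 9 (j): row=2 col=0 char='d'
After 10 (k): row=1 col=0 char='t'
After 11 (k): row=0 col=0 char='f'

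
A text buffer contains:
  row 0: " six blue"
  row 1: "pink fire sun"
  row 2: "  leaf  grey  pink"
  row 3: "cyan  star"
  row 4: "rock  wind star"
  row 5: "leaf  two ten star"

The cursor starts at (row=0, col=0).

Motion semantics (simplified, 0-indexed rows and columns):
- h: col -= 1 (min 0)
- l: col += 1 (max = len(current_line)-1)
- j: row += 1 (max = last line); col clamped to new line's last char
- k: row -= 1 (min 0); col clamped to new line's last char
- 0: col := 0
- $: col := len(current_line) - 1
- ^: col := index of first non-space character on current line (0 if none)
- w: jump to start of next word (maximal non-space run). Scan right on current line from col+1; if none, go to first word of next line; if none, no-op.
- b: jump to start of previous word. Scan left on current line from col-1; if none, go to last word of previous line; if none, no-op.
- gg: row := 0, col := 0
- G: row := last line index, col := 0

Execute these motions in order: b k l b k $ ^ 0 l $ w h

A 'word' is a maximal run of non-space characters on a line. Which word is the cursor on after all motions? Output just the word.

After 1 (b): row=0 col=0 char='_'
After 2 (k): row=0 col=0 char='_'
After 3 (l): row=0 col=1 char='s'
After 4 (b): row=0 col=1 char='s'
After 5 (k): row=0 col=1 char='s'
After 6 ($): row=0 col=8 char='e'
After 7 (^): row=0 col=1 char='s'
After 8 (0): row=0 col=0 char='_'
After 9 (l): row=0 col=1 char='s'
After 10 ($): row=0 col=8 char='e'
After 11 (w): row=1 col=0 char='p'
After 12 (h): row=1 col=0 char='p'

Answer: pink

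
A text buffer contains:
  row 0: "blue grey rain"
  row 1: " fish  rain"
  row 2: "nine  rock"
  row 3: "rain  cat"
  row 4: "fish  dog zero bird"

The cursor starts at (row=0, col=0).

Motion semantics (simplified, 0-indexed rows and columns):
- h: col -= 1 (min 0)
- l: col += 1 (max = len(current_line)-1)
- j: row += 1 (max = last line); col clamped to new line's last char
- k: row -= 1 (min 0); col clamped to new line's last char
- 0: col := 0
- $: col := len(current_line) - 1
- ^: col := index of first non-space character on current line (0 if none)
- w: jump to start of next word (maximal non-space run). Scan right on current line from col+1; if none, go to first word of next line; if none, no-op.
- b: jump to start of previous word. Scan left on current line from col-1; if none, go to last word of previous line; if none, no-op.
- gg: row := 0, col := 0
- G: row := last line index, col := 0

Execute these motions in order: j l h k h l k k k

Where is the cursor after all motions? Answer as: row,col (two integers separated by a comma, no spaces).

After 1 (j): row=1 col=0 char='_'
After 2 (l): row=1 col=1 char='f'
After 3 (h): row=1 col=0 char='_'
After 4 (k): row=0 col=0 char='b'
After 5 (h): row=0 col=0 char='b'
After 6 (l): row=0 col=1 char='l'
After 7 (k): row=0 col=1 char='l'
After 8 (k): row=0 col=1 char='l'
After 9 (k): row=0 col=1 char='l'

Answer: 0,1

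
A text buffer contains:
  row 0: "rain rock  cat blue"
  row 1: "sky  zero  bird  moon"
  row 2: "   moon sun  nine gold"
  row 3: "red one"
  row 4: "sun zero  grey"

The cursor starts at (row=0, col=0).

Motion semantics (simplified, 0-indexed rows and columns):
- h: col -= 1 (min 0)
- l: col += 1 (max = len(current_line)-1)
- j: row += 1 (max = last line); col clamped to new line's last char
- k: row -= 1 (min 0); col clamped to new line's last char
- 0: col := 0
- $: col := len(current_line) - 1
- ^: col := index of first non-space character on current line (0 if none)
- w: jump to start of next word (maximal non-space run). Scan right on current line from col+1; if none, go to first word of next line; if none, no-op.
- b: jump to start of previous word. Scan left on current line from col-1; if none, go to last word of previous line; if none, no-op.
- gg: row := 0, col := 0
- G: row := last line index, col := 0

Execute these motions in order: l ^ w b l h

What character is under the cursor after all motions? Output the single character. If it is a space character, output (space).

After 1 (l): row=0 col=1 char='a'
After 2 (^): row=0 col=0 char='r'
After 3 (w): row=0 col=5 char='r'
After 4 (b): row=0 col=0 char='r'
After 5 (l): row=0 col=1 char='a'
After 6 (h): row=0 col=0 char='r'

Answer: r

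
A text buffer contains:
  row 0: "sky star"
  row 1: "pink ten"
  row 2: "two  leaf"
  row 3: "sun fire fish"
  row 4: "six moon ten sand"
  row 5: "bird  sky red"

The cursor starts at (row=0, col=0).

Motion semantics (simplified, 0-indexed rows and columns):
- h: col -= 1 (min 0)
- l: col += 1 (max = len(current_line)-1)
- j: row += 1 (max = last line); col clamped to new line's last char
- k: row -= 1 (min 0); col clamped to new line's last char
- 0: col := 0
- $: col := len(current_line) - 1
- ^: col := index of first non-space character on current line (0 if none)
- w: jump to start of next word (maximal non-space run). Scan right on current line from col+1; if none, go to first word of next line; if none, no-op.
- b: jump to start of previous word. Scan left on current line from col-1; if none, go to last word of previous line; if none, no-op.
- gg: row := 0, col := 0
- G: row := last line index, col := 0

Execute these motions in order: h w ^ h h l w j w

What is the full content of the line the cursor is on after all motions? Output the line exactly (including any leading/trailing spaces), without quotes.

Answer: pink ten

Derivation:
After 1 (h): row=0 col=0 char='s'
After 2 (w): row=0 col=4 char='s'
After 3 (^): row=0 col=0 char='s'
After 4 (h): row=0 col=0 char='s'
After 5 (h): row=0 col=0 char='s'
After 6 (l): row=0 col=1 char='k'
After 7 (w): row=0 col=4 char='s'
After 8 (j): row=1 col=4 char='_'
After 9 (w): row=1 col=5 char='t'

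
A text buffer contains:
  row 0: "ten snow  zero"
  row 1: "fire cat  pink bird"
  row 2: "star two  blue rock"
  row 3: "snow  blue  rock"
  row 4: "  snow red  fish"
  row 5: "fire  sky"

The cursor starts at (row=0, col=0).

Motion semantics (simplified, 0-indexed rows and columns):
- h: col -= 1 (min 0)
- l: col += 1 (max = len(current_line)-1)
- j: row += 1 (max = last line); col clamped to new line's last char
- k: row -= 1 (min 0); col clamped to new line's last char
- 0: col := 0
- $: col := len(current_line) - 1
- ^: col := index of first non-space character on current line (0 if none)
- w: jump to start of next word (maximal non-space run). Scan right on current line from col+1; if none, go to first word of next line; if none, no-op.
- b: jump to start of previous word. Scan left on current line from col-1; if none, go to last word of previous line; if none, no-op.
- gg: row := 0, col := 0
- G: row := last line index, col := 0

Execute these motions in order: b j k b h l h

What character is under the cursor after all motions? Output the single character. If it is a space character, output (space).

After 1 (b): row=0 col=0 char='t'
After 2 (j): row=1 col=0 char='f'
After 3 (k): row=0 col=0 char='t'
After 4 (b): row=0 col=0 char='t'
After 5 (h): row=0 col=0 char='t'
After 6 (l): row=0 col=1 char='e'
After 7 (h): row=0 col=0 char='t'

Answer: t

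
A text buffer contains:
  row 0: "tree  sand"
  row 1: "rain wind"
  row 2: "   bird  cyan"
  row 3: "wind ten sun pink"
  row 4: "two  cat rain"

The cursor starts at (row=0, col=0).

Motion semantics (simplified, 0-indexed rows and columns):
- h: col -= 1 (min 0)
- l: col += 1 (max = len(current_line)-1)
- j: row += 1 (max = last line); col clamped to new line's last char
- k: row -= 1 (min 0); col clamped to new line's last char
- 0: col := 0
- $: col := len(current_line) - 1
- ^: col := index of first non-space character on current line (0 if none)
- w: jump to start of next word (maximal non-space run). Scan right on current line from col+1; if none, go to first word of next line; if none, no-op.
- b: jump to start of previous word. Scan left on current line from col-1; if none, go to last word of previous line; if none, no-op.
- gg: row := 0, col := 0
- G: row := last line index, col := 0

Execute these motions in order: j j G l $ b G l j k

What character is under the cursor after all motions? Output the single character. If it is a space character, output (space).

After 1 (j): row=1 col=0 char='r'
After 2 (j): row=2 col=0 char='_'
After 3 (G): row=4 col=0 char='t'
After 4 (l): row=4 col=1 char='w'
After 5 ($): row=4 col=12 char='n'
After 6 (b): row=4 col=9 char='r'
After 7 (G): row=4 col=0 char='t'
After 8 (l): row=4 col=1 char='w'
After 9 (j): row=4 col=1 char='w'
After 10 (k): row=3 col=1 char='i'

Answer: i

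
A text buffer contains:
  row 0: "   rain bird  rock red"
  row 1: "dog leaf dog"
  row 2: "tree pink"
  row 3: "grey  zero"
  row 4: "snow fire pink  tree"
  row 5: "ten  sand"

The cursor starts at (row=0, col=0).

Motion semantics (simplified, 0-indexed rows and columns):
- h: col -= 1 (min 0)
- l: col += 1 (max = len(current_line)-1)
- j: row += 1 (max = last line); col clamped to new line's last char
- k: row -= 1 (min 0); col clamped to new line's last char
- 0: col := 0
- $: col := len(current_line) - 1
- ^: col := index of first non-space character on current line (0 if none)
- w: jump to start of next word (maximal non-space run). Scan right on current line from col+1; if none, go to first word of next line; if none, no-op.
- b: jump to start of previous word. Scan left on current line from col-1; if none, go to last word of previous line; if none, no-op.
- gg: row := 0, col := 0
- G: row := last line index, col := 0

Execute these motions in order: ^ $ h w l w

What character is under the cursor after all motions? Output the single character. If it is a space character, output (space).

Answer: l

Derivation:
After 1 (^): row=0 col=3 char='r'
After 2 ($): row=0 col=21 char='d'
After 3 (h): row=0 col=20 char='e'
After 4 (w): row=1 col=0 char='d'
After 5 (l): row=1 col=1 char='o'
After 6 (w): row=1 col=4 char='l'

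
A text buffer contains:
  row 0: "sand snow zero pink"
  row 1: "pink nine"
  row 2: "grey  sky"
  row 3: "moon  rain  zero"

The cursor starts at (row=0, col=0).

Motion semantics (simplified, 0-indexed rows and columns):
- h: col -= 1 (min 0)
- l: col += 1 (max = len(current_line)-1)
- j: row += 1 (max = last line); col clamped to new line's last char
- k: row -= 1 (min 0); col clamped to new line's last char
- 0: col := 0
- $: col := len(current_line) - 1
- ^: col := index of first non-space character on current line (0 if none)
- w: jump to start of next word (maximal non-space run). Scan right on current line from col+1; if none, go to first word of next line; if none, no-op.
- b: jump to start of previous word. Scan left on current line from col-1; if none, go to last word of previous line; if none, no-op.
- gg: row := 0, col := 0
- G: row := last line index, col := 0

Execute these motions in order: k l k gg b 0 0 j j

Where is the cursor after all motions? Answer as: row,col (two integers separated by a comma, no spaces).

After 1 (k): row=0 col=0 char='s'
After 2 (l): row=0 col=1 char='a'
After 3 (k): row=0 col=1 char='a'
After 4 (gg): row=0 col=0 char='s'
After 5 (b): row=0 col=0 char='s'
After 6 (0): row=0 col=0 char='s'
After 7 (0): row=0 col=0 char='s'
After 8 (j): row=1 col=0 char='p'
After 9 (j): row=2 col=0 char='g'

Answer: 2,0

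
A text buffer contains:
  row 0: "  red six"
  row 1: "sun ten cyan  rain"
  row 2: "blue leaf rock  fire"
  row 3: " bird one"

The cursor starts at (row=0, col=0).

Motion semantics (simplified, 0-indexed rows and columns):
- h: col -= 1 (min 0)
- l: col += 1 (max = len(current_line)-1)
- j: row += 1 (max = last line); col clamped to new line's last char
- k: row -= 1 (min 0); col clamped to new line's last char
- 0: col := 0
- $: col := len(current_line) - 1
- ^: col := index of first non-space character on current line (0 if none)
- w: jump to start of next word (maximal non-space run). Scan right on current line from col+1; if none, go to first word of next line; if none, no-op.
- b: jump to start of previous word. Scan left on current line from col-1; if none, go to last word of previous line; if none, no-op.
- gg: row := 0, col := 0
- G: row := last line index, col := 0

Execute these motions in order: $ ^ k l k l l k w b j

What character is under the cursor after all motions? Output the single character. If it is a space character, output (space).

After 1 ($): row=0 col=8 char='x'
After 2 (^): row=0 col=2 char='r'
After 3 (k): row=0 col=2 char='r'
After 4 (l): row=0 col=3 char='e'
After 5 (k): row=0 col=3 char='e'
After 6 (l): row=0 col=4 char='d'
After 7 (l): row=0 col=5 char='_'
After 8 (k): row=0 col=5 char='_'
After 9 (w): row=0 col=6 char='s'
After 10 (b): row=0 col=2 char='r'
After 11 (j): row=1 col=2 char='n'

Answer: n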